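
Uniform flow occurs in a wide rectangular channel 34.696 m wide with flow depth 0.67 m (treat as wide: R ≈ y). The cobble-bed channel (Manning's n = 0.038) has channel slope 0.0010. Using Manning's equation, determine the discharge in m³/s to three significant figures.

14.8 m³/s

A = b·y = 34.696 × 0.67 = 23.25 m²
Wide channel: R ≈ y = 0.67 m
Q = (1/n)·A·R^(2/3)·S^(1/2) = (1/0.038) × 23.25 × 0.6700^(2/3) × 0.0010^(1/2) = 14.81 m³/s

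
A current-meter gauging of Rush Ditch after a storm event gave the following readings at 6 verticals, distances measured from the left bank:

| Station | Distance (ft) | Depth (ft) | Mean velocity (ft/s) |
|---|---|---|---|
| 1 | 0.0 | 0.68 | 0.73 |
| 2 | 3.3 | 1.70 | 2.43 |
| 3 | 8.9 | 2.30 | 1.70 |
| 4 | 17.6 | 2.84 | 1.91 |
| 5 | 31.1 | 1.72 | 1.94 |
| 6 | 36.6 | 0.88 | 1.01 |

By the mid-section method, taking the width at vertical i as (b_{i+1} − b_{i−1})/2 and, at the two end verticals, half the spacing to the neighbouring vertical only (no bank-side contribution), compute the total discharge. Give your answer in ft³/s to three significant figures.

w_1 = (3.3 − 0.0)/2 = 1.65 ft; q_1 = 0.73 × 0.68 × 1.65 = 0.8191 ft³/s
w_2 = (8.9 − 0.0)/2 = 4.45 ft; q_2 = 2.43 × 1.70 × 4.45 = 18.38 ft³/s
w_3 = (17.6 − 3.3)/2 = 7.15 ft; q_3 = 1.70 × 2.30 × 7.15 = 27.96 ft³/s
w_4 = (31.1 − 8.9)/2 = 11.1 ft; q_4 = 1.91 × 2.84 × 11.1 = 60.21 ft³/s
w_5 = (36.6 − 17.6)/2 = 9.5 ft; q_5 = 1.94 × 1.72 × 9.5 = 31.70 ft³/s
w_6 = (36.6 − 31.1)/2 = 2.75 ft; q_6 = 1.01 × 0.88 × 2.75 = 2.444 ft³/s
Q = Σ qᵢ = 141.5 ft³/s

142 ft³/s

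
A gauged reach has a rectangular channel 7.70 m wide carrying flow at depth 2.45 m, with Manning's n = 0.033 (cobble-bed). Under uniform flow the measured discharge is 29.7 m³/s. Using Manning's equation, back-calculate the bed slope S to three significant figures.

A = b·y = 7.70 × 2.45 = 18.87 m²
P = b + 2y = 7.70 + 2×2.45 = 12.60 m
R = A/P = 18.87/12.60 = 1.497 m
S = (Q·n / (1·A·R^(2/3)))² = (29.7×0.033 / (1×18.87×1.309))² = 0.001576

0.00158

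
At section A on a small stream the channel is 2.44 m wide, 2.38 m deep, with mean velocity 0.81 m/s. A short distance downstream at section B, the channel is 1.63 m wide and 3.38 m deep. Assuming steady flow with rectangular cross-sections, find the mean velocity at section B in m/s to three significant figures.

0.854 m/s

Q = A₁V₁ = (2.44×2.38) × 0.81 = 4.704 m³/s
A₂ = 1.63 × 3.38 = 5.509 m²
V₂ = Q/A₂ = 4.704/5.509 = 0.8538 m/s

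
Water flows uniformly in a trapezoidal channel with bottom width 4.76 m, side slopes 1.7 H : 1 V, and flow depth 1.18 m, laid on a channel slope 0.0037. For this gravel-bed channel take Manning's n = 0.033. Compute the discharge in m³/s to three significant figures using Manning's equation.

13.2 m³/s

A = (b + z·y)·y = (4.76 + 1.7×1.18)×1.18 = 7.984 m²
P = b + 2y√(1+z²) = 4.76 + 2×1.18×√(1+1.7²) = 9.415 m
R = A/P = 7.984/9.415 = 0.8480 m
Q = (1/n)·A·R^(2/3)·S^(1/2) = (1/0.033) × 7.984 × 0.8480^(2/3) × 0.0037^(1/2) = 13.18 m³/s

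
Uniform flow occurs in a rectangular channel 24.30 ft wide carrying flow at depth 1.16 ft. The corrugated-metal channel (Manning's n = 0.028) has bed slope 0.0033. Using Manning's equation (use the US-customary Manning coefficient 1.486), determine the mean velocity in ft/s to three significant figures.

A = b·y = 24.30 × 1.16 = 28.19 ft²
P = b + 2y = 24.30 + 2×1.16 = 26.62 ft
R = A/P = 28.19/26.62 = 1.059 ft
Q = (1.486/n)·A·R^(2/3)·S^(1/2) = (1.486/0.028) × 28.19 × 1.059^(2/3) × 0.0033^(1/2) = 89.28 ft³/s
V = Q/A = 89.28/28.19 = 3.167 ft/s

3.17 ft/s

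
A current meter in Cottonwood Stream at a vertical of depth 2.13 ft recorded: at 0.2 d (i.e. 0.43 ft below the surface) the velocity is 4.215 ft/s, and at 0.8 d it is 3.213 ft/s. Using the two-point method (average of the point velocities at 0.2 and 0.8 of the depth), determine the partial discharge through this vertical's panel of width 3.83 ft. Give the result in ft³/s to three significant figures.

v̄ = (4.215 + 3.213) / 2 = 3.714 ft/s
q = v̄ × d × w = 3.714 × 2.13 × 3.83 = 30.30 ft³/s

30.3 ft³/s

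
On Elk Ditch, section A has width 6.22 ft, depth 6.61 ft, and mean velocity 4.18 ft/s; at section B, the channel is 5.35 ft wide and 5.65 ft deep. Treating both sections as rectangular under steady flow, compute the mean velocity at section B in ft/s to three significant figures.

Q = A₁V₁ = (6.22×6.61) × 4.18 = 171.9 ft³/s
A₂ = 5.35 × 5.65 = 30.23 ft²
V₂ = Q/A₂ = 171.9/30.23 = 5.685 ft/s

5.69 ft/s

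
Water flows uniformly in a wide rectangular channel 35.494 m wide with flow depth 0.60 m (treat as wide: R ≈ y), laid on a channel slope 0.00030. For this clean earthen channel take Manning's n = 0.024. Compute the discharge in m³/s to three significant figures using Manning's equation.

10.9 m³/s

A = b·y = 35.494 × 0.60 = 21.30 m²
Wide channel: R ≈ y = 0.60 m
Q = (1/n)·A·R^(2/3)·S^(1/2) = (1/0.024) × 21.30 × 0.6000^(2/3) × 0.00030^(1/2) = 10.93 m³/s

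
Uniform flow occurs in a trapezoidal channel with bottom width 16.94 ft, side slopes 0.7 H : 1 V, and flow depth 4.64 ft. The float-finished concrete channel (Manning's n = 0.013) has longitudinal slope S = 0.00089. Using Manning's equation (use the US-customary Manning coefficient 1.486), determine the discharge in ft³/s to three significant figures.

710 ft³/s

A = (b + z·y)·y = (16.94 + 0.7×4.64)×4.64 = 93.67 ft²
P = b + 2y√(1+z²) = 16.94 + 2×4.64×√(1+0.7²) = 28.27 ft
R = A/P = 93.67/28.27 = 3.314 ft
Q = (1.486/n)·A·R^(2/3)·S^(1/2) = (1.486/0.013) × 93.67 × 3.314^(2/3) × 0.00089^(1/2) = 710.0 ft³/s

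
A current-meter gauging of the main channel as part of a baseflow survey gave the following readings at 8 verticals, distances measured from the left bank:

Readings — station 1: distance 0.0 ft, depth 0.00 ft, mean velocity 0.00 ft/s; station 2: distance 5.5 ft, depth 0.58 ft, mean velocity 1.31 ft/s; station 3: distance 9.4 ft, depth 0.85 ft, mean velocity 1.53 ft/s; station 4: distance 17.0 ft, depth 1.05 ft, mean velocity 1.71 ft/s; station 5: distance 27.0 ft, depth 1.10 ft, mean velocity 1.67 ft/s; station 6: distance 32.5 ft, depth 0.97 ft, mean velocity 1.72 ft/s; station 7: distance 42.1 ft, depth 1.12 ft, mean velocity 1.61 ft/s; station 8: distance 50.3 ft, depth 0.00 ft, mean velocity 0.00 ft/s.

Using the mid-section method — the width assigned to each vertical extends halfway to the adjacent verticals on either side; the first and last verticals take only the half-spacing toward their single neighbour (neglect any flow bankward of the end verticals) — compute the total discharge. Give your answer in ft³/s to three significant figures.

w_2 = (9.4 − 0.0)/2 = 4.7 ft; q_2 = 1.31 × 0.58 × 4.7 = 3.571 ft³/s
w_3 = (17.0 − 5.5)/2 = 5.75 ft; q_3 = 1.53 × 0.85 × 5.75 = 7.478 ft³/s
w_4 = (27.0 − 9.4)/2 = 8.8 ft; q_4 = 1.71 × 1.05 × 8.8 = 15.80 ft³/s
w_5 = (32.5 − 17.0)/2 = 7.75 ft; q_5 = 1.67 × 1.10 × 7.75 = 14.24 ft³/s
w_6 = (42.1 − 27.0)/2 = 7.55 ft; q_6 = 1.72 × 0.97 × 7.55 = 12.60 ft³/s
w_7 = (50.3 − 32.5)/2 = 8.9 ft; q_7 = 1.61 × 1.12 × 8.9 = 16.05 ft³/s
Stations 1, 8 contribute zero (depth or velocity is 0).
Q = Σ qᵢ = 69.73 ft³/s

69.7 ft³/s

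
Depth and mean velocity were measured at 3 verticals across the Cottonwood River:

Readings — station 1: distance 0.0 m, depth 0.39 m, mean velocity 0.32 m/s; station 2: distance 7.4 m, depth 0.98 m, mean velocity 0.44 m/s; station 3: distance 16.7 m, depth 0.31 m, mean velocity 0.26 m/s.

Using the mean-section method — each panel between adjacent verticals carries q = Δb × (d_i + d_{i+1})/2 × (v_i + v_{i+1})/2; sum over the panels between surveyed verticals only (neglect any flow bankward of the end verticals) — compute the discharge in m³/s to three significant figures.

4.03 m³/s

Panel 1-2: Δb = 7.4 m, d̄ = (0.39+0.98)/2 = 0.685, v̄ = (0.32+0.44)/2 = 0.38 → q = 7.4×0.685×0.38 = 1.926 m³/s
Panel 2-3: Δb = 9.3 m, d̄ = (0.98+0.31)/2 = 0.645, v̄ = (0.44+0.26)/2 = 0.35 → q = 9.3×0.645×0.35 = 2.099 m³/s
Q = Σ q = 4.026 m³/s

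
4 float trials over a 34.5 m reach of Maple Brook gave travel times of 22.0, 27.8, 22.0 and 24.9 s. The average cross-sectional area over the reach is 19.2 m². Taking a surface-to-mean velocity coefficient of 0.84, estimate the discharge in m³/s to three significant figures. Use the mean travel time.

23.0 m³/s

t̄ = (22.0 + 27.8 + 22.0 + 24.9) / 4 = 24.175 s
v_surface = L / t̄ = 34.5 / 24.175 = 1.427 m/s
v_mean = 0.84 × 1.427 = 1.199 m/s
Q = A × v_mean = 19.2 × 1.199 = 23.02 m³/s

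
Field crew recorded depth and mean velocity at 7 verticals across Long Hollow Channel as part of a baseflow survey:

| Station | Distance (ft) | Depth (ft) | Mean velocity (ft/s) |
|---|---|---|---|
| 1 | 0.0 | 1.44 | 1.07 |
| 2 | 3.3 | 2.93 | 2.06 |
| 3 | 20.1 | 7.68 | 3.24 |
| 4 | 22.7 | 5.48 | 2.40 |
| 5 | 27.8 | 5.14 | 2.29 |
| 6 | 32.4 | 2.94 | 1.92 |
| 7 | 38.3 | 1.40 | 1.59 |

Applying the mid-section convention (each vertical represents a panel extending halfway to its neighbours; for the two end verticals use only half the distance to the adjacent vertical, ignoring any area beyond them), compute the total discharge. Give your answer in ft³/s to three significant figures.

w_1 = (3.3 − 0.0)/2 = 1.65 ft; q_1 = 1.07 × 1.44 × 1.65 = 2.542 ft³/s
w_2 = (20.1 − 0.0)/2 = 10.05 ft; q_2 = 2.06 × 2.93 × 10.05 = 60.66 ft³/s
w_3 = (22.7 − 3.3)/2 = 9.7 ft; q_3 = 3.24 × 7.68 × 9.7 = 241.4 ft³/s
w_4 = (27.8 − 20.1)/2 = 3.85 ft; q_4 = 2.40 × 5.48 × 3.85 = 50.64 ft³/s
w_5 = (32.4 − 22.7)/2 = 4.85 ft; q_5 = 2.29 × 5.14 × 4.85 = 57.09 ft³/s
w_6 = (38.3 − 27.8)/2 = 5.25 ft; q_6 = 1.92 × 2.94 × 5.25 = 29.64 ft³/s
w_7 = (38.3 − 32.4)/2 = 2.95 ft; q_7 = 1.59 × 1.40 × 2.95 = 6.567 ft³/s
Q = Σ qᵢ = 448.5 ft³/s

448 ft³/s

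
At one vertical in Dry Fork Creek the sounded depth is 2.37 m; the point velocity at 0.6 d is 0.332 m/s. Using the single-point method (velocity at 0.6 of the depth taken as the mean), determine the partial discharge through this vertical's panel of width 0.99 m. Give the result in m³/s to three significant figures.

0.779 m³/s

v̄ = v₀.₆ = 0.332 m/s
q = v̄ × d × w = 0.3320 × 2.37 × 0.99 = 0.7790 m³/s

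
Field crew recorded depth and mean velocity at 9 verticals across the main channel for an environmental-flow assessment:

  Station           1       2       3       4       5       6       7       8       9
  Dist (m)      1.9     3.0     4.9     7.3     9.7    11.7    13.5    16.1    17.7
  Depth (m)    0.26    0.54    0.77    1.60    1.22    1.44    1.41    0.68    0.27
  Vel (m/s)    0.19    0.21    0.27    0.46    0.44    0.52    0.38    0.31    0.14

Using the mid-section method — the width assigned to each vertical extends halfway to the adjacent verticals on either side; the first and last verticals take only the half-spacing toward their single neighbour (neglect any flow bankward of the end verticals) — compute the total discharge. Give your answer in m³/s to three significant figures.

6.67 m³/s

w_1 = (3.0 − 1.9)/2 = 0.55 m; q_1 = 0.19 × 0.26 × 0.55 = 0.02717 m³/s
w_2 = (4.9 − 1.9)/2 = 1.5 m; q_2 = 0.21 × 0.54 × 1.5 = 0.1701 m³/s
w_3 = (7.3 − 3.0)/2 = 2.15 m; q_3 = 0.27 × 0.77 × 2.15 = 0.4470 m³/s
w_4 = (9.7 − 4.9)/2 = 2.4 m; q_4 = 0.46 × 1.60 × 2.4 = 1.766 m³/s
w_5 = (11.7 − 7.3)/2 = 2.2 m; q_5 = 0.44 × 1.22 × 2.2 = 1.181 m³/s
w_6 = (13.5 − 9.7)/2 = 1.9 m; q_6 = 0.52 × 1.44 × 1.9 = 1.423 m³/s
w_7 = (16.1 − 11.7)/2 = 2.2 m; q_7 = 0.38 × 1.41 × 2.2 = 1.179 m³/s
w_8 = (17.7 − 13.5)/2 = 2.1 m; q_8 = 0.31 × 0.68 × 2.1 = 0.4427 m³/s
w_9 = (17.7 − 16.1)/2 = 0.8 m; q_9 = 0.14 × 0.27 × 0.8 = 0.03024 m³/s
Q = Σ qᵢ = 6.666 m³/s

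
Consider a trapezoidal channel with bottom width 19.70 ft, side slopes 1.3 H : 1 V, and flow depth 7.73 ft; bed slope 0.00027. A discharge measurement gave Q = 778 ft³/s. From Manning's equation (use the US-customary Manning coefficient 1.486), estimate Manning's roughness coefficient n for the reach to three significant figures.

A = (b + z·y)·y = (19.70 + 1.3×7.73)×7.73 = 230.0 ft²
P = b + 2y√(1+z²) = 19.70 + 2×7.73×√(1+1.3²) = 45.06 ft
R = A/P = 230.0/45.06 = 5.104 ft
n = (1.486/Q)·A·R^(2/3)·S^(1/2) = (1.486/778) × 230.0 × 2.964 × 0.01643 = 0.02139

0.0214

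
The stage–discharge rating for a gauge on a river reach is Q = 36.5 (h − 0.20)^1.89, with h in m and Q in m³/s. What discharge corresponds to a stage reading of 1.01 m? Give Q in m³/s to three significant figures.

Q = 36.5 × (1.01 − 0.20)^1.89 = 36.5 × 0.81^1.89 = 24.51 m³/s

24.5 m³/s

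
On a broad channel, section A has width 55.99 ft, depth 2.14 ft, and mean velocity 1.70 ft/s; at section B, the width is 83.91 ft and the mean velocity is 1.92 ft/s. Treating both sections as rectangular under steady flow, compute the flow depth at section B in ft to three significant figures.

1.26 ft

Q = A₁V₁ = (55.99×2.14) × 1.70 = 203.7 ft³/s
d₂ = Q/(b₂ V₂) = 203.7/(83.91×1.92) = 1.264 ft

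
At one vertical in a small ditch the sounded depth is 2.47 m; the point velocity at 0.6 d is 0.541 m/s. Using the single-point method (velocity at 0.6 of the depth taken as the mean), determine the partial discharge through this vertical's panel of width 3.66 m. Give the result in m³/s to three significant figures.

4.89 m³/s

v̄ = v₀.₆ = 0.541 m/s
q = v̄ × d × w = 0.5410 × 2.47 × 3.66 = 4.891 m³/s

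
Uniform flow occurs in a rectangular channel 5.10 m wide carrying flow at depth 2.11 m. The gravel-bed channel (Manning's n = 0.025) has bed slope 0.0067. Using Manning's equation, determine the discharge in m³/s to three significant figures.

38.8 m³/s

A = b·y = 5.10 × 2.11 = 10.76 m²
P = b + 2y = 5.10 + 2×2.11 = 9.320 m
R = A/P = 10.76/9.320 = 1.155 m
Q = (1/n)·A·R^(2/3)·S^(1/2) = (1/0.025) × 10.76 × 1.155^(2/3) × 0.0067^(1/2) = 38.78 m³/s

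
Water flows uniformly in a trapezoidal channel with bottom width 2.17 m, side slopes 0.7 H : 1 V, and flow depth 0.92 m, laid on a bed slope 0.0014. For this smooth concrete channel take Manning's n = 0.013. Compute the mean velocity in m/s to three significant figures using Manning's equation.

2.02 m/s

A = (b + z·y)·y = (2.17 + 0.7×0.92)×0.92 = 2.589 m²
P = b + 2y√(1+z²) = 2.17 + 2×0.92×√(1+0.7²) = 4.416 m
R = A/P = 2.589/4.416 = 0.5862 m
Q = (1/n)·A·R^(2/3)·S^(1/2) = (1/0.013) × 2.589 × 0.5862^(2/3) × 0.0014^(1/2) = 5.219 m³/s
V = Q/A = 5.219/2.589 = 2.016 m/s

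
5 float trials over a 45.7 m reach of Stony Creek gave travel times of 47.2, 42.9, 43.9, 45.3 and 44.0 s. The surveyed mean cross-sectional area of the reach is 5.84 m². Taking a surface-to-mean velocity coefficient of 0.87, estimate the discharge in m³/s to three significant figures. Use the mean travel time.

5.20 m³/s

t̄ = (47.2 + 42.9 + 43.9 + 45.3 + 44.0) / 5 = 44.66 s
v_surface = L / t̄ = 45.7 / 44.66 = 1.023 m/s
v_mean = 0.87 × 1.023 = 0.8903 m/s
Q = A × v_mean = 5.84 × 0.8903 = 5.199 m³/s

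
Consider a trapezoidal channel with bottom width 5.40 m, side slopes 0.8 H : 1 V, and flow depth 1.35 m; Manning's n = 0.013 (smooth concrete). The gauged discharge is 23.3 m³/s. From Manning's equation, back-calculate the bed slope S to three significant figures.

A = (b + z·y)·y = (5.40 + 0.8×1.35)×1.35 = 8.748 m²
P = b + 2y√(1+z²) = 5.40 + 2×1.35×√(1+0.8²) = 8.858 m
R = A/P = 8.748/8.858 = 0.9876 m
S = (Q·n / (1·A·R^(2/3)))² = (23.3×0.013 / (1×8.748×0.9917))² = 0.001219

0.00122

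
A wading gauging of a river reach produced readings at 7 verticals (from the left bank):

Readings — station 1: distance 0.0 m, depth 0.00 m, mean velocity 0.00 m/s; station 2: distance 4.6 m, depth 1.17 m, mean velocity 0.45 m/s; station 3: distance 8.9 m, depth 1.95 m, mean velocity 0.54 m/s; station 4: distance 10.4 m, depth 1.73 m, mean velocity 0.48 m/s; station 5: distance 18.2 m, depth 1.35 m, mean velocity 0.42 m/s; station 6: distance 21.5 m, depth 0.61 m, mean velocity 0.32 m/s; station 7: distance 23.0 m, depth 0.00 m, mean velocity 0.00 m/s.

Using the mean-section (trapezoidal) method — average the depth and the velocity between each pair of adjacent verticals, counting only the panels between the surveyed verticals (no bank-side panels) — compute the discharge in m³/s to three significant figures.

12.0 m³/s

Panel 1-2: Δb = 4.6 m, d̄ = (0.00+1.17)/2 = 0.585, v̄ = (0.00+0.45)/2 = 0.225 → q = 4.6×0.585×0.225 = 0.6055 m³/s
Panel 2-3: Δb = 4.3 m, d̄ = (1.17+1.95)/2 = 1.56, v̄ = (0.45+0.54)/2 = 0.495 → q = 4.3×1.56×0.495 = 3.320 m³/s
Panel 3-4: Δb = 1.5 m, d̄ = (1.95+1.73)/2 = 1.84, v̄ = (0.54+0.48)/2 = 0.51 → q = 1.5×1.84×0.51 = 1.408 m³/s
Panel 4-5: Δb = 7.8 m, d̄ = (1.73+1.35)/2 = 1.54, v̄ = (0.48+0.42)/2 = 0.45 → q = 7.8×1.54×0.45 = 5.405 m³/s
Panel 5-6: Δb = 3.3 m, d̄ = (1.35+0.61)/2 = 0.98, v̄ = (0.42+0.32)/2 = 0.37 → q = 3.3×0.98×0.37 = 1.197 m³/s
Panel 6-7: Δb = 1.5 m, d̄ = (0.61+0.00)/2 = 0.305, v̄ = (0.32+0.00)/2 = 0.16 → q = 1.5×0.305×0.16 = 0.07320 m³/s
Q = Σ q = 12.01 m³/s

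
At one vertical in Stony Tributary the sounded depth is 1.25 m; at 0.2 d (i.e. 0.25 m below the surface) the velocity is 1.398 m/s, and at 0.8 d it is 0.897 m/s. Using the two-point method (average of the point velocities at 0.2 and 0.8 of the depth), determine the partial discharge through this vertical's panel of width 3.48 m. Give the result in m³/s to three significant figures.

4.99 m³/s

v̄ = (1.398 + 0.897) / 2 = 1.148 m/s
q = v̄ × d × w = 1.148 × 1.25 × 3.48 = 4.992 m³/s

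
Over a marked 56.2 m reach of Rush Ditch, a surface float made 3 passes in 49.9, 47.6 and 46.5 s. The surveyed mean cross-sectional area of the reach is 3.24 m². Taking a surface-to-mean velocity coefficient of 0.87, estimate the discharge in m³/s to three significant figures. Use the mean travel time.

t̄ = (49.9 + 47.6 + 46.5) / 3 = 48 s
v_surface = L / t̄ = 56.2 / 48 = 1.171 m/s
v_mean = 0.87 × 1.171 = 1.019 m/s
Q = A × v_mean = 3.24 × 1.019 = 3.300 m³/s

3.30 m³/s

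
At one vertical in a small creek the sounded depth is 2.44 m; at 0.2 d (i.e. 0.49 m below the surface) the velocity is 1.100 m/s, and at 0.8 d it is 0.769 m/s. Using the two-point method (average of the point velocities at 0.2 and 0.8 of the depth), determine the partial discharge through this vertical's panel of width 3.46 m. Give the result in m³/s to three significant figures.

v̄ = (1.100 + 0.769) / 2 = 0.9345 m/s
q = v̄ × d × w = 0.9345 × 2.44 × 3.46 = 7.889 m³/s

7.89 m³/s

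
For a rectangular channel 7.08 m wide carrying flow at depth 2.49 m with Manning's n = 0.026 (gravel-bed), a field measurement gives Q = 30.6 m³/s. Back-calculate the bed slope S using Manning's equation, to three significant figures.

A = b·y = 7.08 × 2.49 = 17.63 m²
P = b + 2y = 7.08 + 2×2.49 = 12.06 m
R = A/P = 17.63/12.06 = 1.462 m
S = (Q·n / (1·A·R^(2/3)))² = (30.6×0.026 / (1×17.63×1.288))² = 0.001228

0.00123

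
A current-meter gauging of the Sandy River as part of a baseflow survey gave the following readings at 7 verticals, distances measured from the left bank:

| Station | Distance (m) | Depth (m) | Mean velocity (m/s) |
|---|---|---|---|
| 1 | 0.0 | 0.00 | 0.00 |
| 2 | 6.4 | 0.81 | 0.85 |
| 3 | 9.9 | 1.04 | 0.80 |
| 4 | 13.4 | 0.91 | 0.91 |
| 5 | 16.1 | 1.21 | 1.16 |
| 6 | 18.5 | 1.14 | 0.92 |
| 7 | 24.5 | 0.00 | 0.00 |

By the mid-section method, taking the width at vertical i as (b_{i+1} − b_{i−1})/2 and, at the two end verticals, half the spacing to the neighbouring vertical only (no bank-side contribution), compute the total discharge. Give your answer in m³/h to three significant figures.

w_2 = (9.9 − 0.0)/2 = 4.95 m; q_2 = 0.85 × 0.81 × 4.95 = 3.408 m³/s
w_3 = (13.4 − 6.4)/2 = 3.5 m; q_3 = 0.80 × 1.04 × 3.5 = 2.912 m³/s
w_4 = (16.1 − 9.9)/2 = 3.1 m; q_4 = 0.91 × 0.91 × 3.1 = 2.567 m³/s
w_5 = (18.5 − 13.4)/2 = 2.55 m; q_5 = 1.16 × 1.21 × 2.55 = 3.579 m³/s
w_6 = (24.5 − 16.1)/2 = 4.2 m; q_6 = 0.92 × 1.14 × 4.2 = 4.405 m³/s
Stations 1, 7 contribute zero (depth or velocity is 0).
Q = Σ qᵢ = 16.87 m³/s
= 16.87 × 3600 = 60740 m³/h

60700 m³/h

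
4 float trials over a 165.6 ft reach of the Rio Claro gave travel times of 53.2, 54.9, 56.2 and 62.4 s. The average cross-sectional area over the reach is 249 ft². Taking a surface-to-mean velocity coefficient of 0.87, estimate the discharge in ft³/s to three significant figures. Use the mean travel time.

633 ft³/s

t̄ = (53.2 + 54.9 + 56.2 + 62.4) / 4 = 56.675 s
v_surface = L / t̄ = 165.6 / 56.675 = 2.922 ft/s
v_mean = 0.87 × 2.922 = 2.542 ft/s
Q = A × v_mean = 249 × 2.542 = 633.0 ft³/s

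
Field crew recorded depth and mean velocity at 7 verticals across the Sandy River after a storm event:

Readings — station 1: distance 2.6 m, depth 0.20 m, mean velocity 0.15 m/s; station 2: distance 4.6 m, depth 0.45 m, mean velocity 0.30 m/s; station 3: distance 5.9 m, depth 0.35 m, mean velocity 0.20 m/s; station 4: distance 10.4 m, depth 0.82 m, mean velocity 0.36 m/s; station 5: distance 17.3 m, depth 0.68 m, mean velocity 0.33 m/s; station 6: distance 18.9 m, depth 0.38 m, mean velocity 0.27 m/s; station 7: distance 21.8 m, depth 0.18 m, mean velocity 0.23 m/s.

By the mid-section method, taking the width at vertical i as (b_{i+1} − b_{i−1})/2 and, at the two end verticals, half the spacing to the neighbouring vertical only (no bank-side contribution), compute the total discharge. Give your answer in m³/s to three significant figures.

w_1 = (4.6 − 2.6)/2 = 1 m; q_1 = 0.15 × 0.20 × 1 = 0.03000 m³/s
w_2 = (5.9 − 2.6)/2 = 1.65 m; q_2 = 0.30 × 0.45 × 1.65 = 0.2228 m³/s
w_3 = (10.4 − 4.6)/2 = 2.9 m; q_3 = 0.20 × 0.35 × 2.9 = 0.2030 m³/s
w_4 = (17.3 − 5.9)/2 = 5.7 m; q_4 = 0.36 × 0.82 × 5.7 = 1.683 m³/s
w_5 = (18.9 − 10.4)/2 = 4.25 m; q_5 = 0.33 × 0.68 × 4.25 = 0.9537 m³/s
w_6 = (21.8 − 17.3)/2 = 2.25 m; q_6 = 0.27 × 0.38 × 2.25 = 0.2309 m³/s
w_7 = (21.8 − 18.9)/2 = 1.45 m; q_7 = 0.23 × 0.18 × 1.45 = 0.06003 m³/s
Q = Σ qᵢ = 3.383 m³/s

3.38 m³/s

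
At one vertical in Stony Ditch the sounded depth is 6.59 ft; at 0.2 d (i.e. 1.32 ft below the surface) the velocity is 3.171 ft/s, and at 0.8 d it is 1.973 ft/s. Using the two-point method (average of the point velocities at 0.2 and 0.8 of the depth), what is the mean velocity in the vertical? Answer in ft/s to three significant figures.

2.57 ft/s

v̄ = (3.171 + 1.973) / 2 = 2.572 ft/s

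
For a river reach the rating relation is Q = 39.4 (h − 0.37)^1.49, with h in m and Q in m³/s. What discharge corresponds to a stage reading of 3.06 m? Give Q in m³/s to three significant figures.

Q = 39.4 × (3.06 − 0.37)^1.49 = 39.4 × 2.69^1.49 = 172.1 m³/s

172 m³/s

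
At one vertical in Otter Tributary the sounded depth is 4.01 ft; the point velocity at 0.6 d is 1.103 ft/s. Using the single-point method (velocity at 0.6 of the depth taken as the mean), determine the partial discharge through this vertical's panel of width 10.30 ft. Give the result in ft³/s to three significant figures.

v̄ = v₀.₆ = 1.103 ft/s
q = v̄ × d × w = 1.103 × 4.01 × 10.30 = 45.56 ft³/s

45.6 ft³/s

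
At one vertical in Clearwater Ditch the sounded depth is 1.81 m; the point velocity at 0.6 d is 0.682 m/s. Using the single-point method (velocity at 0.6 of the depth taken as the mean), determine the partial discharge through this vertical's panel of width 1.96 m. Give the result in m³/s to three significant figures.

2.42 m³/s

v̄ = v₀.₆ = 0.682 m/s
q = v̄ × d × w = 0.6820 × 1.81 × 1.96 = 2.419 m³/s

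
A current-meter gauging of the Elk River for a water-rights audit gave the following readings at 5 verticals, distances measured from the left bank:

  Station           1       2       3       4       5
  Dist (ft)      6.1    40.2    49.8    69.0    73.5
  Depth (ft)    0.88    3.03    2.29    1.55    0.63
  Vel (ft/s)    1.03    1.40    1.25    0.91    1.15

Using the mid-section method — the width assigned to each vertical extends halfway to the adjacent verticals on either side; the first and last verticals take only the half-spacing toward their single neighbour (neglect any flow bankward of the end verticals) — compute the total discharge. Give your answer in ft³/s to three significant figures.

w_1 = (40.2 − 6.1)/2 = 17.05 ft; q_1 = 1.03 × 0.88 × 17.05 = 15.45 ft³/s
w_2 = (49.8 − 6.1)/2 = 21.85 ft; q_2 = 1.40 × 3.03 × 21.85 = 92.69 ft³/s
w_3 = (69.0 − 40.2)/2 = 14.4 ft; q_3 = 1.25 × 2.29 × 14.4 = 41.22 ft³/s
w_4 = (73.5 − 49.8)/2 = 11.85 ft; q_4 = 0.91 × 1.55 × 11.85 = 16.71 ft³/s
w_5 = (73.5 − 69.0)/2 = 2.25 ft; q_5 = 1.15 × 0.63 × 2.25 = 1.630 ft³/s
Q = Σ qᵢ = 167.7 ft³/s

168 ft³/s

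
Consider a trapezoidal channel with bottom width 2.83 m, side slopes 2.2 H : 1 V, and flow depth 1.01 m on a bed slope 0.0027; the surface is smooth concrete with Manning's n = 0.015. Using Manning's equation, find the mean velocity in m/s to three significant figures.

2.63 m/s

A = (b + z·y)·y = (2.83 + 2.2×1.01)×1.01 = 5.103 m²
P = b + 2y√(1+z²) = 2.83 + 2×1.01×√(1+2.2²) = 7.712 m
R = A/P = 5.103/7.712 = 0.6617 m
Q = (1/n)·A·R^(2/3)·S^(1/2) = (1/0.015) × 5.103 × 0.6617^(2/3) × 0.0027^(1/2) = 13.42 m³/s
V = Q/A = 13.42/5.103 = 2.630 m/s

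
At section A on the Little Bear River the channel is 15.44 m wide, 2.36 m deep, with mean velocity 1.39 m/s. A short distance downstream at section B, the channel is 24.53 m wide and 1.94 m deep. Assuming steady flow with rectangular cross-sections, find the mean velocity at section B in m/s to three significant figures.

1.06 m/s

Q = A₁V₁ = (15.44×2.36) × 1.39 = 50.65 m³/s
A₂ = 24.53 × 1.94 = 47.59 m²
V₂ = Q/A₂ = 50.65/47.59 = 1.064 m/s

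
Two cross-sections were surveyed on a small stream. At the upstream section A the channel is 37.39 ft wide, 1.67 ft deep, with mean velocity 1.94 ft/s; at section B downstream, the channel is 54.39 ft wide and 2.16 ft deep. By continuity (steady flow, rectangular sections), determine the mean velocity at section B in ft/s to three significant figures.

1.03 ft/s

Q = A₁V₁ = (37.39×1.67) × 1.94 = 121.1 ft³/s
A₂ = 54.39 × 2.16 = 117.5 ft²
V₂ = Q/A₂ = 121.1/117.5 = 1.031 ft/s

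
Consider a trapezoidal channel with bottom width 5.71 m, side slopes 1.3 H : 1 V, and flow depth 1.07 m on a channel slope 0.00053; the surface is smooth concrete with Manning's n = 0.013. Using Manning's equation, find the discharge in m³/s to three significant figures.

11.8 m³/s

A = (b + z·y)·y = (5.71 + 1.3×1.07)×1.07 = 7.598 m²
P = b + 2y√(1+z²) = 5.71 + 2×1.07×√(1+1.3²) = 9.220 m
R = A/P = 7.598/9.220 = 0.8241 m
Q = (1/n)·A·R^(2/3)·S^(1/2) = (1/0.013) × 7.598 × 0.8241^(2/3) × 0.00053^(1/2) = 11.83 m³/s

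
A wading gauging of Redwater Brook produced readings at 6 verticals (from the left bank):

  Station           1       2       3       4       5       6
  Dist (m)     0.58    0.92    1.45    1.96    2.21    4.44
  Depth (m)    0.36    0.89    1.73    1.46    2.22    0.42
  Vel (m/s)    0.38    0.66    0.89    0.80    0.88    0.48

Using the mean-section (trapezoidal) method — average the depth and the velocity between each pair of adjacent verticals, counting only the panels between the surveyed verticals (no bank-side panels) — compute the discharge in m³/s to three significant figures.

Panel 1-2: Δb = 0.34 m, d̄ = (0.36+0.89)/2 = 0.625, v̄ = (0.38+0.66)/2 = 0.52 → q = 0.34×0.625×0.52 = 0.1105 m³/s
Panel 2-3: Δb = 0.53 m, d̄ = (0.89+1.73)/2 = 1.31, v̄ = (0.66+0.89)/2 = 0.775 → q = 0.53×1.31×0.775 = 0.5381 m³/s
Panel 3-4: Δb = 0.51 m, d̄ = (1.73+1.46)/2 = 1.595, v̄ = (0.89+0.80)/2 = 0.845 → q = 0.51×1.595×0.845 = 0.6874 m³/s
Panel 4-5: Δb = 0.25 m, d̄ = (1.46+2.22)/2 = 1.84, v̄ = (0.80+0.88)/2 = 0.84 → q = 0.25×1.84×0.84 = 0.3864 m³/s
Panel 5-6: Δb = 2.23 m, d̄ = (2.22+0.42)/2 = 1.32, v̄ = (0.88+0.48)/2 = 0.68 → q = 2.23×1.32×0.68 = 2.002 m³/s
Q = Σ q = 3.724 m³/s

3.72 m³/s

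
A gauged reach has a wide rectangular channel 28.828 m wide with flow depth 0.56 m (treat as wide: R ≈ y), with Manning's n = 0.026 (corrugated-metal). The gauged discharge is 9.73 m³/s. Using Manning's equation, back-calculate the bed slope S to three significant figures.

A = b·y = 28.828 × 0.56 = 16.14 m²
Wide channel: R ≈ y = 0.56 m
S = (Q·n / (1·A·R^(2/3)))² = (9.73×0.026 / (1×16.14×0.6794))² = 0.0005320

0.000532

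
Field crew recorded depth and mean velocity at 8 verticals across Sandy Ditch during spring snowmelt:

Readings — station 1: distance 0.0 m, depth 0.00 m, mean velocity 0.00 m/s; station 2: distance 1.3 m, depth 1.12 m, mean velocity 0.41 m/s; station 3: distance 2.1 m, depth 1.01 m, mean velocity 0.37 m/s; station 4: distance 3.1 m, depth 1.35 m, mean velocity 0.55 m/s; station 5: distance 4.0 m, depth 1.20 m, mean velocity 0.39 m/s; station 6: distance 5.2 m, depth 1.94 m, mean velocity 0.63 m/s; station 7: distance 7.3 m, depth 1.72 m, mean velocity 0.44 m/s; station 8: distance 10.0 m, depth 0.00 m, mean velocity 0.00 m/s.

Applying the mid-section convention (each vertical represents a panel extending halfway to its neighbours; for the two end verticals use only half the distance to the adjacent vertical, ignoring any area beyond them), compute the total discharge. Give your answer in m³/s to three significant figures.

w_2 = (2.1 − 0.0)/2 = 1.05 m; q_2 = 0.41 × 1.12 × 1.05 = 0.4822 m³/s
w_3 = (3.1 − 1.3)/2 = 0.9 m; q_3 = 0.37 × 1.01 × 0.9 = 0.3363 m³/s
w_4 = (4.0 − 2.1)/2 = 0.95 m; q_4 = 0.55 × 1.35 × 0.95 = 0.7054 m³/s
w_5 = (5.2 − 3.1)/2 = 1.05 m; q_5 = 0.39 × 1.20 × 1.05 = 0.4914 m³/s
w_6 = (7.3 − 4.0)/2 = 1.65 m; q_6 = 0.63 × 1.94 × 1.65 = 2.017 m³/s
w_7 = (10.0 − 5.2)/2 = 2.4 m; q_7 = 0.44 × 1.72 × 2.4 = 1.816 m³/s
Stations 1, 8 contribute zero (depth or velocity is 0).
Q = Σ qᵢ = 5.848 m³/s

5.85 m³/s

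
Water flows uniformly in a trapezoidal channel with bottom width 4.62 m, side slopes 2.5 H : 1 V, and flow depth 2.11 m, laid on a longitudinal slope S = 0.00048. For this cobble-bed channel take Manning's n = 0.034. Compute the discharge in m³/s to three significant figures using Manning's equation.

16.1 m³/s

A = (b + z·y)·y = (4.62 + 2.5×2.11)×2.11 = 20.88 m²
P = b + 2y√(1+z²) = 4.62 + 2×2.11×√(1+2.5²) = 15.98 m
R = A/P = 20.88/15.98 = 1.306 m
Q = (1/n)·A·R^(2/3)·S^(1/2) = (1/0.034) × 20.88 × 1.306^(2/3) × 0.00048^(1/2) = 16.08 m³/s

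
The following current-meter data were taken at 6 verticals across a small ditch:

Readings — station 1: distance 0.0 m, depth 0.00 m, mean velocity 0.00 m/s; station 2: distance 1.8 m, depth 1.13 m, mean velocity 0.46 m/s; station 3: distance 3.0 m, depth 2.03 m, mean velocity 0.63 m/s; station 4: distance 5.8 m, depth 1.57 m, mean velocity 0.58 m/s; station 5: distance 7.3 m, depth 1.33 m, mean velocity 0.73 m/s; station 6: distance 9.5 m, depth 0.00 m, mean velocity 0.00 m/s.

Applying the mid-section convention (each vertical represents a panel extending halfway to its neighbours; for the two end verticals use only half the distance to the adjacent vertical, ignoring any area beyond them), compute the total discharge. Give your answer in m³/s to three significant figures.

7.09 m³/s

w_2 = (3.0 − 0.0)/2 = 1.5 m; q_2 = 0.46 × 1.13 × 1.5 = 0.7797 m³/s
w_3 = (5.8 − 1.8)/2 = 2 m; q_3 = 0.63 × 2.03 × 2 = 2.558 m³/s
w_4 = (7.3 − 3.0)/2 = 2.15 m; q_4 = 0.58 × 1.57 × 2.15 = 1.958 m³/s
w_5 = (9.5 − 5.8)/2 = 1.85 m; q_5 = 0.73 × 1.33 × 1.85 = 1.796 m³/s
Stations 1, 6 contribute zero (depth or velocity is 0).
Q = Σ qᵢ = 7.091 m³/s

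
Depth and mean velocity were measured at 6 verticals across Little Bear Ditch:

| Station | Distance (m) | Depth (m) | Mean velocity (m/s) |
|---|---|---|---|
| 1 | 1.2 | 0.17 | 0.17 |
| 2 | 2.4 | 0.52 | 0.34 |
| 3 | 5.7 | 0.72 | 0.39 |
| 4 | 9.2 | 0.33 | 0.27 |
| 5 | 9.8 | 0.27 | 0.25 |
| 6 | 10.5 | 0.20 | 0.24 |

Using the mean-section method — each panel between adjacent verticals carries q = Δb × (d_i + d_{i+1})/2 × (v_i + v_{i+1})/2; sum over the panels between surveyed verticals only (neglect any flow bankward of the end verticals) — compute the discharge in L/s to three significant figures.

1550 L/s

Panel 1-2: Δb = 1.2 m, d̄ = (0.17+0.52)/2 = 0.345, v̄ = (0.17+0.34)/2 = 0.255 → q = 1.2×0.345×0.255 = 0.1056 m³/s
Panel 2-3: Δb = 3.3 m, d̄ = (0.52+0.72)/2 = 0.62, v̄ = (0.34+0.39)/2 = 0.365 → q = 3.3×0.62×0.365 = 0.7468 m³/s
Panel 3-4: Δb = 3.5 m, d̄ = (0.72+0.33)/2 = 0.525, v̄ = (0.39+0.27)/2 = 0.33 → q = 3.5×0.525×0.33 = 0.6064 m³/s
Panel 4-5: Δb = 0.6 m, d̄ = (0.33+0.27)/2 = 0.3, v̄ = (0.27+0.25)/2 = 0.26 → q = 0.6×0.3×0.26 = 0.04680 m³/s
Panel 5-6: Δb = 0.7 m, d̄ = (0.27+0.20)/2 = 0.235, v̄ = (0.25+0.24)/2 = 0.245 → q = 0.7×0.235×0.245 = 0.04030 m³/s
Q = Σ q = 1.546 m³/s
= 1.546 × 1000 = 1546 L/s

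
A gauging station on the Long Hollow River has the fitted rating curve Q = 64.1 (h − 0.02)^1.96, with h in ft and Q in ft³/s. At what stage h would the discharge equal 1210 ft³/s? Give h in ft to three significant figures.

h − h₀ = (Q/C)^(1/b) = (1210/64.1)^(1/1.96) = 4.477 ft
h = 0.02 + 4.477 = 4.497 ft

4.50 ft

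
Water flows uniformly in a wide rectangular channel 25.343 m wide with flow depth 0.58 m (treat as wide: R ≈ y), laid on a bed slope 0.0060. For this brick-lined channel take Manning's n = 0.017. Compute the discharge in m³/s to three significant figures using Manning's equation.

46.6 m³/s

A = b·y = 25.343 × 0.58 = 14.70 m²
Wide channel: R ≈ y = 0.58 m
Q = (1/n)·A·R^(2/3)·S^(1/2) = (1/0.017) × 14.70 × 0.5800^(2/3) × 0.0060^(1/2) = 46.58 m³/s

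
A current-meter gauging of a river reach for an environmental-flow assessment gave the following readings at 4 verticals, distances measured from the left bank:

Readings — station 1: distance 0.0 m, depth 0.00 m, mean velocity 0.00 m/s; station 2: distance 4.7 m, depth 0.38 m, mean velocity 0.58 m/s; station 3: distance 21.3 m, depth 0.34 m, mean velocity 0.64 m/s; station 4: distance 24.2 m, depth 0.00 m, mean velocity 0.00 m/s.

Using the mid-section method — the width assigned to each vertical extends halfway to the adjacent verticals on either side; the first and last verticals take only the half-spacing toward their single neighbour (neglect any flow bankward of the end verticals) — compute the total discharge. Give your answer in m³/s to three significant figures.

4.47 m³/s

w_2 = (21.3 − 0.0)/2 = 10.65 m; q_2 = 0.58 × 0.38 × 10.65 = 2.347 m³/s
w_3 = (24.2 − 4.7)/2 = 9.75 m; q_3 = 0.64 × 0.34 × 9.75 = 2.122 m³/s
Stations 1, 4 contribute zero (depth or velocity is 0).
Q = Σ qᵢ = 4.469 m³/s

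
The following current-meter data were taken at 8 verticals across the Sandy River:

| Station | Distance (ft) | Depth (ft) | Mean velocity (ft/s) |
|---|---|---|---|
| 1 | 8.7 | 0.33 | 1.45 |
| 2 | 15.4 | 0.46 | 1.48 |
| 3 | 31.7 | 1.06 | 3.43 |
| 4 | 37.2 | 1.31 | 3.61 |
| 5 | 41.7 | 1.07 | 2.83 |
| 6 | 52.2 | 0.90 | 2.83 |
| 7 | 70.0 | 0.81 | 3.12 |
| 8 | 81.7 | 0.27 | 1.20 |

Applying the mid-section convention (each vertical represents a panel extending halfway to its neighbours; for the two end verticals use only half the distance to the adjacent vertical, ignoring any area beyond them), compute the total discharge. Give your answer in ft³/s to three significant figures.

w_1 = (15.4 − 8.7)/2 = 3.35 ft; q_1 = 1.45 × 0.33 × 3.35 = 1.603 ft³/s
w_2 = (31.7 − 8.7)/2 = 11.5 ft; q_2 = 1.48 × 0.46 × 11.5 = 7.829 ft³/s
w_3 = (37.2 − 15.4)/2 = 10.9 ft; q_3 = 3.43 × 1.06 × 10.9 = 39.63 ft³/s
w_4 = (41.7 − 31.7)/2 = 5 ft; q_4 = 3.61 × 1.31 × 5 = 23.65 ft³/s
w_5 = (52.2 − 37.2)/2 = 7.5 ft; q_5 = 2.83 × 1.07 × 7.5 = 22.71 ft³/s
w_6 = (70.0 − 41.7)/2 = 14.15 ft; q_6 = 2.83 × 0.90 × 14.15 = 36.04 ft³/s
w_7 = (81.7 − 52.2)/2 = 14.75 ft; q_7 = 3.12 × 0.81 × 14.75 = 37.28 ft³/s
w_8 = (81.7 − 70.0)/2 = 5.85 ft; q_8 = 1.20 × 0.27 × 5.85 = 1.895 ft³/s
Q = Σ qᵢ = 170.6 ft³/s

171 ft³/s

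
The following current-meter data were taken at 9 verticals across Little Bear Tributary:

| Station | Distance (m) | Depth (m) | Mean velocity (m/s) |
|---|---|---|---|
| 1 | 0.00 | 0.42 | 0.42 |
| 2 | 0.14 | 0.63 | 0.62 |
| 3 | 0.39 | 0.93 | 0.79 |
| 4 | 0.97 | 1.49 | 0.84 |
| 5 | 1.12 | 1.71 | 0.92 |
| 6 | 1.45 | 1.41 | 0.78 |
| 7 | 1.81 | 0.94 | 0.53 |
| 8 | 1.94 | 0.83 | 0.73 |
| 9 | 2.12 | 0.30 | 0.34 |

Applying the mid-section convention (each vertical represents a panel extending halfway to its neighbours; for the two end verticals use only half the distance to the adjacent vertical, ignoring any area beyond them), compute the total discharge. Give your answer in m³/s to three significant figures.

w_1 = (0.14 − 0.00)/2 = 0.07 m; q_1 = 0.42 × 0.42 × 0.07 = 0.01235 m³/s
w_2 = (0.39 − 0.00)/2 = 0.195 m; q_2 = 0.62 × 0.63 × 0.195 = 0.07617 m³/s
w_3 = (0.97 − 0.14)/2 = 0.415 m; q_3 = 0.79 × 0.93 × 0.415 = 0.3049 m³/s
w_4 = (1.12 − 0.39)/2 = 0.365 m; q_4 = 0.84 × 1.49 × 0.365 = 0.4568 m³/s
w_5 = (1.45 − 0.97)/2 = 0.24 m; q_5 = 0.92 × 1.71 × 0.24 = 0.3776 m³/s
w_6 = (1.81 − 1.12)/2 = 0.345 m; q_6 = 0.78 × 1.41 × 0.345 = 0.3794 m³/s
w_7 = (1.94 − 1.45)/2 = 0.245 m; q_7 = 0.53 × 0.94 × 0.245 = 0.1221 m³/s
w_8 = (2.12 − 1.81)/2 = 0.155 m; q_8 = 0.73 × 0.83 × 0.155 = 0.09391 m³/s
w_9 = (2.12 − 1.94)/2 = 0.09 m; q_9 = 0.34 × 0.30 × 0.09 = 0.009180 m³/s
Q = Σ qᵢ = 1.832 m³/s

1.83 m³/s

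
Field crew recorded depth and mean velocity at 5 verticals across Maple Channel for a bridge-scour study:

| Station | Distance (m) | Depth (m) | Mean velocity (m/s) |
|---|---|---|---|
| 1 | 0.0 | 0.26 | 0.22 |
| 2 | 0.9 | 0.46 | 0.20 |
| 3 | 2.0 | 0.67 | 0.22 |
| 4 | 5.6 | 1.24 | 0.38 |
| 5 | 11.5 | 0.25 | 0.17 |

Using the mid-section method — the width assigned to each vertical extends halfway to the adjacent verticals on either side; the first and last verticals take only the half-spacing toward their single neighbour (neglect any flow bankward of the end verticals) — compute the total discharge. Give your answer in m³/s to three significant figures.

w_1 = (0.9 − 0.0)/2 = 0.45 m; q_1 = 0.22 × 0.26 × 0.45 = 0.02574 m³/s
w_2 = (2.0 − 0.0)/2 = 1 m; q_2 = 0.20 × 0.46 × 1 = 0.09200 m³/s
w_3 = (5.6 − 0.9)/2 = 2.35 m; q_3 = 0.22 × 0.67 × 2.35 = 0.3464 m³/s
w_4 = (11.5 − 2.0)/2 = 4.75 m; q_4 = 0.38 × 1.24 × 4.75 = 2.238 m³/s
w_5 = (11.5 − 5.6)/2 = 2.95 m; q_5 = 0.17 × 0.25 × 2.95 = 0.1254 m³/s
Q = Σ qᵢ = 2.828 m³/s

2.83 m³/s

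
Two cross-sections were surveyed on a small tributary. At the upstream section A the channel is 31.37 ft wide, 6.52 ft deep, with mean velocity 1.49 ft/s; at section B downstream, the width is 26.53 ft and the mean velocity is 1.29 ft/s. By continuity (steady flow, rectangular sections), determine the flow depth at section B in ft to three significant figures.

8.90 ft

Q = A₁V₁ = (31.37×6.52) × 1.49 = 304.8 ft³/s
d₂ = Q/(b₂ V₂) = 304.8/(26.53×1.29) = 8.905 ft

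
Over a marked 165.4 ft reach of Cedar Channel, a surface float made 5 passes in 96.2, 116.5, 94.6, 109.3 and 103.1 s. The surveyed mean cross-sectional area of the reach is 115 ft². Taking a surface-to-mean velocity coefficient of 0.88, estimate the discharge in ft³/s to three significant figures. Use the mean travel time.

161 ft³/s

t̄ = (96.2 + 116.5 + 94.6 + 109.3 + 103.1) / 5 = 103.94 s
v_surface = L / t̄ = 165.4 / 103.94 = 1.591 ft/s
v_mean = 0.88 × 1.591 = 1.400 ft/s
Q = A × v_mean = 115 × 1.400 = 161.0 ft³/s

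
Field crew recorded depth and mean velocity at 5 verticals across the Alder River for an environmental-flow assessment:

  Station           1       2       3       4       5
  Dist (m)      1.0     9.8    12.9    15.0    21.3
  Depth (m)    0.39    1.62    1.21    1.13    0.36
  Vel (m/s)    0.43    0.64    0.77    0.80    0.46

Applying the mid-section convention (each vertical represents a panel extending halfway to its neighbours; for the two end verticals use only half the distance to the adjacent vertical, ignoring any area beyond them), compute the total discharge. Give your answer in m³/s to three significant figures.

w_1 = (9.8 − 1.0)/2 = 4.4 m; q_1 = 0.43 × 0.39 × 4.4 = 0.7379 m³/s
w_2 = (12.9 − 1.0)/2 = 5.95 m; q_2 = 0.64 × 1.62 × 5.95 = 6.169 m³/s
w_3 = (15.0 − 9.8)/2 = 2.6 m; q_3 = 0.77 × 1.21 × 2.6 = 2.422 m³/s
w_4 = (21.3 − 12.9)/2 = 4.2 m; q_4 = 0.80 × 1.13 × 4.2 = 3.797 m³/s
w_5 = (21.3 − 15.0)/2 = 3.15 m; q_5 = 0.46 × 0.36 × 3.15 = 0.5216 m³/s
Q = Σ qᵢ = 13.65 m³/s

13.6 m³/s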